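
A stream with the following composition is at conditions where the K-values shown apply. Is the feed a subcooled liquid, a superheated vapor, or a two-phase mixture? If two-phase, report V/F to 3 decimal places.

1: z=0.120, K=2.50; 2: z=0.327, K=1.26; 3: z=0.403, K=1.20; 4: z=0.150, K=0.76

superheated vapor

ΣzᵢKᵢ = 1.310; Σzᵢ/Kᵢ = 0.841.
Since Σzᵢ/Kᵢ < 1 the mixture is above its dew point — single vapor phase.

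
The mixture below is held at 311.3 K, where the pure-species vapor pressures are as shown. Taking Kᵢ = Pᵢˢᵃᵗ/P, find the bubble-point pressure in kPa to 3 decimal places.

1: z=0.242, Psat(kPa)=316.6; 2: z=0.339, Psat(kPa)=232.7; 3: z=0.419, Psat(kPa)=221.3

Pbub = 248.227 kPa

At the bubble point ψ → 0, so ΣzᵢKᵢ = 1 with Kᵢ = Pᵢˢᵃᵗ/P ⇒ P = ΣzᵢPᵢˢᵃᵗ.
P = 0.242·316.6 + 0.339·232.7 + 0.419·221.3 = 248.227 kPa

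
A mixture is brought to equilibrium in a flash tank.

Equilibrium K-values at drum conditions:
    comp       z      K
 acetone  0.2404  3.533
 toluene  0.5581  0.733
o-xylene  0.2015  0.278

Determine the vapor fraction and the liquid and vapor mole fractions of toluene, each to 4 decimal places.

ψ = 0.2976, x_toluene = 0.6063, y_toluene = 0.4444

Let ψ = V/F and solve Σ zᵢ(Kᵢ−1)/(1+ψ(Kᵢ−1)) = 0.
g(0) = ΣzᵢKᵢ − 1 = 0.3144 and g(1) = 1 − Σzᵢ/Kᵢ = -0.5543, so a root lies in (0, 1).
Iterate (Newton) starting at ψ = 0.58:
  ψ = 0.5800: g = -0.18000, g' = -0.6196 → ψ = 0.2895
  ψ = 0.2895: g = 0.00589, g' = -0.7280 → ψ = 0.2976
Converged at ψ = 0.2976.
Compositions from xᵢ = zᵢ/(1+ψ(Kᵢ−1)), yᵢ = Kᵢxᵢ:
  acetone: x = 0.1371, y = 0.4842
  toluene: x = 0.6063, y = 0.4444
  o-xylene: x = 0.2567, y = 0.0714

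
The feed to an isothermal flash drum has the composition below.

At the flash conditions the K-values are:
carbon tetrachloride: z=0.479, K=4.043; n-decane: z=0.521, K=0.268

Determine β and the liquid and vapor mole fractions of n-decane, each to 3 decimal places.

β = 0.483, x_n-decane = 0.806, y_n-decane = 0.216

Let β = V/F and solve Σ zᵢ(Kᵢ−1)/(1+β(Kᵢ−1)) = 0.
Feasibility: ΣzᵢKᵢ = 2.076, Σzᵢ/Kᵢ = 2.063 — both > 1, two phases present.
Binary case is linear: z₁(K₁−1)(1+β(K₂−1)) + z₂(K₂−1)(1+β(K₁−1)) = 0
⇒ β = [z₁(K₁−1)+z₂(K₂−1)] / [−(K₁−1)(K₂−1)] = 1.0762/2.2275 = 0.483
Compositions from xᵢ = zᵢ/(1+β(Kᵢ−1)), yᵢ = Kᵢxᵢ:
  carbon tetrachloride: x = 0.194, y = 0.784
  n-decane: x = 0.806, y = 0.216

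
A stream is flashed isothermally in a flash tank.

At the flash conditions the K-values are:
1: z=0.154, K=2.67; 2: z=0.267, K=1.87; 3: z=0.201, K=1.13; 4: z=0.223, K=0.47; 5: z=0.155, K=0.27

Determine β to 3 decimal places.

Let β = V/F and solve Σ zᵢ(Kᵢ−1)/(1+β(Kᵢ−1)) = 0.
g(0) = ΣzᵢKᵢ − 1 = 0.284 and g(1) = 1 − Σzᵢ/Kᵢ = -0.427, so a root lies in (0, 1).
Newton–Raphson from β = 0.58:
  β = 0.580: g = -0.0576, g' = -0.582 → β = 0.481
  β = 0.481: g = -0.0021, g' = -0.545 → β = 0.477
Converged at β = 0.477.

β = 0.477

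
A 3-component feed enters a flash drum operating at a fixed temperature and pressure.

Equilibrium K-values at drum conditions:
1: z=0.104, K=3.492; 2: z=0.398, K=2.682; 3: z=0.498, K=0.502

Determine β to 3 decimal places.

β = 0.734

Rachford–Rice: g(β) = Σ zᵢ(Kᵢ−1)/(1+β(Kᵢ−1)) = 0.
g(0) = ΣzᵢKᵢ − 1 = 0.681 and g(1) = 1 − Σzᵢ/Kᵢ = -0.170, so a root lies in (0, 1).
Newton–Raphson from β = 0.67:
  β = 0.670: g = 0.0396, g' = -0.618 → β = 0.734
Converged at β = 0.734.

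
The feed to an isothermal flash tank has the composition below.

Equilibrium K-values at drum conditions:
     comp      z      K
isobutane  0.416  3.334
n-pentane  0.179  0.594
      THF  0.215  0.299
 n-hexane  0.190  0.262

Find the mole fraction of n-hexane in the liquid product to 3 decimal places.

x_n-hexane = 0.271

Rachford–Rice: g(V/F) = Σ zᵢ(Kᵢ−1)/(1+V/F(Kᵢ−1)) = 0.
Check two-phase: ΣzᵢKᵢ = 1.607 > 1 and Σzᵢ/Kᵢ = 1.870 > 1, so g(0) = 0.607 > 0 and g(1) = -0.870 < 0.
Newton–Raphson from V/F = 0.51:
  V/F = 0.510: g = -0.1078, g' = -1.041 → V/F = 0.406
  V/F = 0.406: g = 0.0001, g' = -1.057 → V/F = 0.407
Converged at V/F = 0.407.
Compositions from xᵢ = zᵢ/(1+V/F(Kᵢ−1)), yᵢ = Kᵢxᵢ:
  isobutane: x = 0.213, y = 0.712
  n-pentane: x = 0.214, y = 0.127
  THF: x = 0.301, y = 0.090
  n-hexane: x = 0.271, y = 0.071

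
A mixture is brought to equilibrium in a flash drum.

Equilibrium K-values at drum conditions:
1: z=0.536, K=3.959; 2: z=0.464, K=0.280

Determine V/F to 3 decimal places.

Material balance + equilibrium reduce to Σ zᵢ(Kᵢ−1)/(1+V/F(Kᵢ−1)) = 0.
Feasibility: ΣzᵢKᵢ = 2.252, Σzᵢ/Kᵢ = 1.793 — both > 1, two phases present.
Binary case is linear: z₁(K₁−1)(1+V/F(K₂−1)) + z₂(K₂−1)(1+V/F(K₁−1)) = 0
⇒ V/F = [z₁(K₁−1)+z₂(K₂−1)] / [−(K₁−1)(K₂−1)] = 1.2519/2.1305 = 0.588

V/F = 0.588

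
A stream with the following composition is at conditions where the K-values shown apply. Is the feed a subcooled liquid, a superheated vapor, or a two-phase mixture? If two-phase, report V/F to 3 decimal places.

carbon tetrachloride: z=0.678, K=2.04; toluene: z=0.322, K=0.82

ΣzᵢKᵢ = 1.647; Σzᵢ/Kᵢ = 0.725.
Since Σzᵢ/Kᵢ < 1 the mixture is above its dew point — single vapor phase.

superheated vapor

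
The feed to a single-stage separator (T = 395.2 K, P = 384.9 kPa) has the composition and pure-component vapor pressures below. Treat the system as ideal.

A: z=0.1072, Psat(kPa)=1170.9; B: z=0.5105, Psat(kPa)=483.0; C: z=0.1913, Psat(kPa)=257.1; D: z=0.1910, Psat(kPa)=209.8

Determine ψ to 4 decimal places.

ψ = 0.6559

Raoult's law: Kᵢ = Pᵢˢᵃᵗ/P = Pᵢˢᵃᵗ/384.9.
  K_A = 1170.9/384.9 = 3.042089, K_B = 483.0/384.9 = 1.254871, K_C = 257.1/384.9 = 0.667966, K_D = 209.8/384.9 = 0.545077
Material balance + equilibrium reduce to Σ zᵢ(Kᵢ−1)/(1+ψ(Kᵢ−1)) = 0.
g(0) = ΣzᵢKᵢ − 1 = 0.1986 and g(1) = 1 − Σzᵢ/Kᵢ = -0.0789, so a root lies in (0, 1).
Newton–Raphson from ψ = 0.68:
  ψ = 0.6800: g = -0.00531, g' = -0.2205 → ψ = 0.6559
Converged at ψ = 0.6559.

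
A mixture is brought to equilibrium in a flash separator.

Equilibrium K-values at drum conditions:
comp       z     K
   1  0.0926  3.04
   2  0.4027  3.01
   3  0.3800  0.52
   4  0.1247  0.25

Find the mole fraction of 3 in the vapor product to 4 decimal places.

y_3 = 0.2835

Material balance + equilibrium reduce to Σ zᵢ(Kᵢ−1)/(1+ψ(Kᵢ−1)) = 0.
Check two-phase: ΣzᵢKᵢ = 1.7224 > 1 and Σzᵢ/Kᵢ = 1.3938 > 1, so g(0) = 0.7224 > 0 and g(1) = -0.3938 < 0.
Iterate (Newton) starting at ψ = 0.5:
  ψ = 0.5000: g = 0.10758, g' = -0.8303 → ψ = 0.6296
  ψ = 0.6296: g = 0.00141, g' = -0.8224 → ψ = 0.6313
Converged at ψ = 0.6313.
Compositions from xᵢ = zᵢ/(1+ψ(Kᵢ−1)), yᵢ = Kᵢxᵢ:
  1: x = 0.0405, y = 0.1230
  2: x = 0.1775, y = 0.5342
  3: x = 0.5452, y = 0.2835
  4: x = 0.2368, y = 0.0592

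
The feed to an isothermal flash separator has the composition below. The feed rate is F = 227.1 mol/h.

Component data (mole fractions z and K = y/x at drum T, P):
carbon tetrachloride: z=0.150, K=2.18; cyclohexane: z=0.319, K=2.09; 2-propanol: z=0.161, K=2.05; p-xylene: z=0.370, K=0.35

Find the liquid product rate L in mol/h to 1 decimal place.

L = 83.3 mol/h

Newton iteration, ψ⁰ = 0.5:
  ψ = 0.500: g = 0.0909, g' = -0.661 → ψ = 0.638
  ψ = 0.638: g = -0.0033, g' = -0.720 → ψ = 0.633
Converged at ψ = 0.633.
Then V = ψ·F = 0.6330·227.1 = 143.8 mol/h and L = F − V = 83.3 mol/h.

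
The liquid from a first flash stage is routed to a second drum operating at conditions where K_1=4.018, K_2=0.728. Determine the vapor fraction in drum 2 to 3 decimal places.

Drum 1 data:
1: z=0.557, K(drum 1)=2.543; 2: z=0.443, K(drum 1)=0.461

V/F (drum 2) = 0.706

Drum 1:
Let ψ₁ = V/F and solve Σ zᵢ(Kᵢ−1)/(1+ψ₁(Kᵢ−1)) = 0.
Feasibility: ΣzᵢKᵢ = 1.621, Σzᵢ/Kᵢ = 1.180 — both > 1, two phases present.
Binary case is linear: z₁(K₁−1)(1+ψ₁(K₂−1)) + z₂(K₂−1)(1+ψ₁(K₁−1)) = 0
⇒ ψ₁ = [z₁(K₁−1)+z₂(K₂−1)] / [−(K₁−1)(K₂−1)] = 0.6207/0.8317 = 0.746
Drum-1 compositions:
  1: x = 0.259, y = 0.658
  2: x = 0.741, y = 0.342
Drum-2 feed = drum-1 liquid: z₂ = (0.2589, 0.7411).
Drum 2:
Rachford–Rice: g(ψ₂) = Σ zᵢ(Kᵢ−1)/(1+ψ₂(Kᵢ−1)) = 0.
g(0) = ΣzᵢKᵢ − 1 = 0.580 and g(1) = 1 − Σzᵢ/Kᵢ = -0.082, so a root lies in (0, 1).
Binary case is linear: z₁(K₁−1)(1+ψ₂(K₂−1)) + z₂(K₂−1)(1+ψ₂(K₁−1)) = 0
⇒ ψ₂ = [z₁(K₁−1)+z₂(K₂−1)] / [−(K₁−1)(K₂−1)] = 0.5797/0.8209 = 0.706
  1: x = 0.083, y = 0.332
  2: x = 0.917, y = 0.668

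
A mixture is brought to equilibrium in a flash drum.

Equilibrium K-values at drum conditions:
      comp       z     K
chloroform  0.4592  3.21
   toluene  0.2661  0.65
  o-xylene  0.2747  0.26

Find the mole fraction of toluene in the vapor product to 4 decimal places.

y_toluene = 0.2142

Let ψ = V/F and solve Σ zᵢ(Kᵢ−1)/(1+ψ(Kᵢ−1)) = 0.
g(0) = ΣzᵢKᵢ − 1 = 0.7184 and g(1) = 1 − Σzᵢ/Kᵢ = -0.6090, so a root lies in (0, 1).
Newton iteration, ψ⁰ = 0.5:
  ψ = 0.5000: g = 0.04655, g' = -0.9330 → ψ = 0.5499
Converged at ψ = 0.5499.
Compositions from xᵢ = zᵢ/(1+ψ(Kᵢ−1)), yᵢ = Kᵢxᵢ:
  chloroform: x = 0.2073, y = 0.6654
  toluene: x = 0.3295, y = 0.2142
  o-xylene: x = 0.4632, y = 0.1204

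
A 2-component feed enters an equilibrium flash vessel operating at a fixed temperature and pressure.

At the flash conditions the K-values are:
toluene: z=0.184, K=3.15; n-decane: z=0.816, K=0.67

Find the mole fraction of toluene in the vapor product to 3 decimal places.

Let ψ = V/F and solve Σ zᵢ(Kᵢ−1)/(1+ψ(Kᵢ−1)) = 0.
Feasibility: ΣzᵢKᵢ = 1.126, Σzᵢ/Kᵢ = 1.276 — both > 1, two phases present.
Binary case is linear: z₁(K₁−1)(1+ψ(K₂−1)) + z₂(K₂−1)(1+ψ(K₁−1)) = 0
⇒ ψ = [z₁(K₁−1)+z₂(K₂−1)] / [−(K₁−1)(K₂−1)] = 0.1263/0.7095 = 0.178
Compositions from xᵢ = zᵢ/(1+ψ(Kᵢ−1)), yᵢ = Kᵢxᵢ:
  toluene: x = 0.133, y = 0.419
  n-decane: x = 0.867, y = 0.581

y_toluene = 0.419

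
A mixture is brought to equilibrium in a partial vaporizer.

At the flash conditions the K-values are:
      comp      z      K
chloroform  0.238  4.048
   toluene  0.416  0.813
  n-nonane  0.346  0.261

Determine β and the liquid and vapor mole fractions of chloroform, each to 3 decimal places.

β = 0.267, x_chloroform = 0.131, y_chloroform = 0.532

Rachford–Rice: g(β) = Σ zᵢ(Kᵢ−1)/(1+β(Kᵢ−1)) = 0.
Feasibility: ΣzᵢKᵢ = 1.392, Σzᵢ/Kᵢ = 1.896 — both > 1, two phases present.
Newton–Raphson from β = 0.31:
  β = 0.310: g = -0.0413, g' = -0.919 → β = 0.265
  β = 0.265: g = 0.0014, g' = -0.985 → β = 0.267
Converged at β = 0.267.
Compositions from xᵢ = zᵢ/(1+β(Kᵢ−1)), yᵢ = Kᵢxᵢ:
  chloroform: x = 0.131, y = 0.532
  toluene: x = 0.438, y = 0.356
  n-nonane: x = 0.431, y = 0.112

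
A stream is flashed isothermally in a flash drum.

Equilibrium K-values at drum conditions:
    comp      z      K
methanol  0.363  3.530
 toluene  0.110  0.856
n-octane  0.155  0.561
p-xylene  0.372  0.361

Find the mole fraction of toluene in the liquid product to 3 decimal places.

Rachford–Rice: g(ψ) = Σ zᵢ(Kᵢ−1)/(1+ψ(Kᵢ−1)) = 0.
Check two-phase: ΣzᵢKᵢ = 1.597 > 1 and Σzᵢ/Kᵢ = 1.538 > 1, so g(0) = 0.597 > 0 and g(1) = -0.538 < 0.
Newton–Raphson from ψ = 0.33:
  ψ = 0.330: g = 0.1031, g' = -0.977 → ψ = 0.435
  ψ = 0.435: g = 0.0066, g' = -0.866 → ψ = 0.443
Converged at ψ = 0.443.
Compositions from xᵢ = zᵢ/(1+ψ(Kᵢ−1)), yᵢ = Kᵢxᵢ:
  methanol: x = 0.171, y = 0.604
  toluene: x = 0.117, y = 0.101
  n-octane: x = 0.192, y = 0.108
  p-xylene: x = 0.519, y = 0.187

x_toluene = 0.117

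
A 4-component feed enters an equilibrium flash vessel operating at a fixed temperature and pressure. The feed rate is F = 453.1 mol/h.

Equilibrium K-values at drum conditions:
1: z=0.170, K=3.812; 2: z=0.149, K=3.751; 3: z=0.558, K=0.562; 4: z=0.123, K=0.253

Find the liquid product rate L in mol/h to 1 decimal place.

Let ψ = V/F and solve Σ zᵢ(Kᵢ−1)/(1+ψ(Kᵢ−1)) = 0.
Check two-phase: ΣzᵢKᵢ = 1.552 > 1 and Σzᵢ/Kᵢ = 1.563 > 1, so g(0) = 0.552 > 0 and g(1) = -0.563 < 0.
Newton iteration, ψ⁰ = 0.54:
  ψ = 0.540: g = -0.1194, g' = -0.771 → ψ = 0.385
  ψ = 0.385: g = 0.0055, g' = -0.866 → ψ = 0.392
Converged at ψ = 0.392.
Then V = ψ·F = 0.3916·453.1 = 177.4 mol/h and L = F − V = 275.7 mol/h.

L = 275.7 mol/h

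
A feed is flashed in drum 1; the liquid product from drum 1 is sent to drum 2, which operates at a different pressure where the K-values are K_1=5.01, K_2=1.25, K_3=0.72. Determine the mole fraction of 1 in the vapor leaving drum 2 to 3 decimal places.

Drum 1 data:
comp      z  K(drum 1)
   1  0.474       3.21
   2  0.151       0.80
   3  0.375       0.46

y_1 (drum 2) = 0.233

Drum 1:
Iterate (Newton) starting at ψ₁ = 0.5:
  ψ₁ = 0.500: g = 0.1867, g' = -0.735 → ψ₁ = 0.754
  ψ₁ = 0.754: g = 0.0158, g' = -0.645 → ψ₁ = 0.778
Converged at ψ₁ = 0.778.
Drum-1 compositions:
  1: x = 0.174, y = 0.559
  2: x = 0.179, y = 0.143
  3: x = 0.647, y = 0.298
Drum-2 feed = drum-1 liquid: z₂ = (0.1743, 0.1788, 0.6469).
Drum 2:
Let ψ₂ = V/F and solve Σ zᵢ(Kᵢ−1)/(1+ψ₂(Kᵢ−1)) = 0.
Check two-phase: ΣzᵢKᵢ = 1.562 > 1 and Σzᵢ/Kᵢ = 1.076 > 1, so g(0) = 0.562 > 0 and g(1) = -0.076 < 0.
Newton–Raphson from ψ₂ = 0.5:
  ψ₂ = 0.500: g = 0.0617, g' = -0.388 → ψ₂ = 0.659
  ψ₂ = 0.659: g = 0.0081, g' = -0.296 → ψ₂ = 0.686
  ψ₂ = 0.686: g = 0.0002, g' = -0.285 → ψ₂ = 0.687
Converged at ψ₂ = 0.687.
  1: x = 0.046, y = 0.233
  2: x = 0.153, y = 0.191
  3: x = 0.801, y = 0.577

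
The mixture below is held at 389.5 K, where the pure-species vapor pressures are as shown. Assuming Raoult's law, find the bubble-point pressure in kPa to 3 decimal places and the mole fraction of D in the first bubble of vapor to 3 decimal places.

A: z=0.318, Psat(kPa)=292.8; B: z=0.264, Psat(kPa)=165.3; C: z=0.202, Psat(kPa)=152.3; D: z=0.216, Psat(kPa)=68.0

Pbub = 182.202 kPa, y_D = 0.081

At the bubble point ψ → 0, so ΣzᵢKᵢ = 1 with Kᵢ = Pᵢˢᵃᵗ/P ⇒ P = ΣzᵢPᵢˢᵃᵗ.
P = 0.318·292.8 + 0.264·165.3 + 0.202·152.3 + 0.216·68.0 = 182.202 kPa
yᵢ = zᵢPᵢˢᵃᵗ/P ⇒ y_D = 0.216·68.0/182.202 = 0.081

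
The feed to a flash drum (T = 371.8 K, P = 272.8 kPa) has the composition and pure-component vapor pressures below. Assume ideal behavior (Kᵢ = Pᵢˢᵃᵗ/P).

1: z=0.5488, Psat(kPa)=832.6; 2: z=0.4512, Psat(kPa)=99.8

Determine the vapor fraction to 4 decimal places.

ψ = 0.6455

Raoult's law: Kᵢ = Pᵢˢᵃᵗ/P = Pᵢˢᵃᵗ/272.8.
  K_1 = 832.6/272.8 = 3.052053, K_2 = 99.8/272.8 = 0.365836
Binary case is linear: z₁(K₁−1)(1+ψ(K₂−1)) + z₂(K₂−1)(1+ψ(K₁−1)) = 0
⇒ ψ = [z₁(K₁−1)+z₂(K₂−1)] / [−(K₁−1)(K₂−1)] = 0.84003/1.30134 = 0.6455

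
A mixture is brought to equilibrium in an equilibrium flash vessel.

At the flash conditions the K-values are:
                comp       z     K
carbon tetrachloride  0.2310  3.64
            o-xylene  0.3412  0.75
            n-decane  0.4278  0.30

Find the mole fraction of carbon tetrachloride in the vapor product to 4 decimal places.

Rachford–Rice: g(β) = Σ zᵢ(Kᵢ−1)/(1+β(Kᵢ−1)) = 0.
g(0) = ΣzᵢKᵢ − 1 = 0.2251 and g(1) = 1 − Σzᵢ/Kᵢ = -0.9444, so a root lies in (0, 1).
Newton iteration, β⁰ = 0.5:
  β = 0.5000: g = -0.29533, g' = -0.8231 → β = 0.1412
  β = 0.1412: g = 0.02351, g' = -1.1354 → β = 0.1619
  β = 0.1619: g = 0.00059, g' = -1.0799 → β = 0.1625
Converged at β = 0.1625.
Compositions from xᵢ = zᵢ/(1+β(Kᵢ−1)), yᵢ = Kᵢxᵢ:
  carbon tetrachloride: x = 0.1617, y = 0.5885
  o-xylene: x = 0.3556, y = 0.2667
  n-decane: x = 0.4827, y = 0.1448

y_carbon tetrachloride = 0.5885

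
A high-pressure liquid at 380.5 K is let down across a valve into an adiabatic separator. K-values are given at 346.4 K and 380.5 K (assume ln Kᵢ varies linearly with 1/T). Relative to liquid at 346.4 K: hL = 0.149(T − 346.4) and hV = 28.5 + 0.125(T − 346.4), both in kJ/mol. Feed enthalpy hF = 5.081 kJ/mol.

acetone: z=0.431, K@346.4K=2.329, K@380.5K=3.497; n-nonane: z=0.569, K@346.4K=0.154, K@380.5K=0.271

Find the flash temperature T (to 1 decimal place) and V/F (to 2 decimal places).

T = 352.6 K, V/F = 0.15

Adiabatic flash: solve Rachford–Rice at each trial T, then check hF = ψ·hV(T) + (1−ψ)·hL(T).
  T = 346.4 K: K = (2.329, 0.154), RR gives ψ = 0.081, H_out = 2.317 kJ/mol
  T = 380.5 K: K = (3.497, 0.271), RR gives ψ = 0.363, H_out = 15.139 kJ/mol
  T = 363.4 K: K = (2.879, 0.207), RR gives ψ = 0.241, H_out = 9.294 kJ/mol
  T = 354.9 K: K = (2.596, 0.179), RR gives ψ = 0.169, H_out = 6.037 kJ/mol
  T = 350.6 K: K = (2.459, 0.166), RR gives ψ = 0.127, H_out = 4.228 kJ/mol
  T = 352.8 K: K = (2.529, 0.173), RR gives ψ = 0.149, H_out = 5.170 kJ/mol
Linear interpolation between T = 350.6 (H_out = 4.228) and T = 352.8 (H_out = 5.170) on hF = 5.081 gives T ≈ 352.6 K, at which ψ = 0.15.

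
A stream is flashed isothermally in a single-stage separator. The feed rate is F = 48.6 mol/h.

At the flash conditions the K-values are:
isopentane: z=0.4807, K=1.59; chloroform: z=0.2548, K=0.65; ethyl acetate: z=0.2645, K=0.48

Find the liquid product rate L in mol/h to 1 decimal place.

Newton–Raphson from V/F = 0.34:
  V/F = 0.3400: g = -0.03208, g' = -0.2618 → V/F = 0.2175
  V/F = 0.2175: g = -0.00025, g' = -0.2589 → V/F = 0.2165
Converged at V/F = 0.2165.
Then V = V/F·F = 0.2165·48.6 = 10.5 mol/h and L = F − V = 38.1 mol/h.

L = 38.1 mol/h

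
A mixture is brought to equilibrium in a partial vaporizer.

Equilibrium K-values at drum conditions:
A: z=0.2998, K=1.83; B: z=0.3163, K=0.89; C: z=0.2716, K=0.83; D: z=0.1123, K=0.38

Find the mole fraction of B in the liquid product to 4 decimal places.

x_B = 0.3324

Material balance + equilibrium reduce to Σ zᵢ(Kᵢ−1)/(1+β(Kᵢ−1)) = 0.
g(0) = ΣzᵢKᵢ − 1 = 0.0982 and g(1) = 1 − Σzᵢ/Kᵢ = -0.1420, so a root lies in (0, 1).
Newton–Raphson from β = 0.64:
  β = 0.6400: g = -0.04216, g' = -0.2210 → β = 0.4493
  β = 0.4493: g = -0.00186, g' = -0.2059 → β = 0.4403
Converged at β = 0.4403.
Compositions from xᵢ = zᵢ/(1+β(Kᵢ−1)), yᵢ = Kᵢxᵢ:
  A: x = 0.2196, y = 0.4018
  B: x = 0.3324, y = 0.2958
  C: x = 0.2936, y = 0.2437
  D: x = 0.1545, y = 0.0587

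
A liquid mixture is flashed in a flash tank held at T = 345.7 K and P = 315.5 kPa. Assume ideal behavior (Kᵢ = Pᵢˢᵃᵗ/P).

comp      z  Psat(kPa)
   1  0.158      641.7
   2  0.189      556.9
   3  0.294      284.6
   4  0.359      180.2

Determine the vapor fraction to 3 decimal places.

Raoult's law: Kᵢ = Pᵢˢᵃᵗ/P = Pᵢˢᵃᵗ/315.5.
  K_1 = 641.7/315.5 = 2.03391, K_2 = 556.9/315.5 = 1.76513, K_3 = 284.6/315.5 = 0.90206, K_4 = 180.2/315.5 = 0.57116
Let ψ = V/F and solve Σ zᵢ(Kᵢ−1)/(1+ψ(Kᵢ−1)) = 0.
Feasibility: ΣzᵢKᵢ = 1.125, Σzᵢ/Kᵢ = 1.139 — both > 1, two phases present.
Newton–Raphson from ψ = 0.5:
  ψ = 0.500: g = -0.0140, g' = -0.241 → ψ = 0.442
  ψ = 0.442: g = 0.0001, g' = -0.245 → ψ = 0.443
Converged at ψ = 0.443.

ψ = 0.443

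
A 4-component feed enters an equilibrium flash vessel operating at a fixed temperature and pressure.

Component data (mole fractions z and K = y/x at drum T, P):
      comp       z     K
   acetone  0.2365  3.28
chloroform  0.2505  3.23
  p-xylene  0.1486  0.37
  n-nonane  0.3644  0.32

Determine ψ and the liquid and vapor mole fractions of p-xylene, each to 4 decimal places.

ψ = 0.5038, x_p-xylene = 0.2177, y_p-xylene = 0.0805

Rachford–Rice: g(ψ) = Σ zᵢ(Kᵢ−1)/(1+ψ(Kᵢ−1)) = 0.
Check two-phase: ΣzᵢKᵢ = 1.7564 > 1 and Σzᵢ/Kᵢ = 1.6900 > 1, so g(0) = 0.7564 > 0 and g(1) = -0.6900 < 0.
Iterate (Newton) starting at ψ = 0.62:
  ψ = 0.6200: g = -0.12417, g' = -1.0930 → ψ = 0.5064
  ψ = 0.5064: g = -0.00279, g' = -1.0588 → ψ = 0.5038
Converged at ψ = 0.5038.
Compositions from xᵢ = zᵢ/(1+ψ(Kᵢ−1)), yᵢ = Kᵢxᵢ:
  acetone: x = 0.1101, y = 0.3610
  chloroform: x = 0.1180, y = 0.3811
  p-xylene: x = 0.2177, y = 0.0805
  n-nonane: x = 0.5543, y = 0.1774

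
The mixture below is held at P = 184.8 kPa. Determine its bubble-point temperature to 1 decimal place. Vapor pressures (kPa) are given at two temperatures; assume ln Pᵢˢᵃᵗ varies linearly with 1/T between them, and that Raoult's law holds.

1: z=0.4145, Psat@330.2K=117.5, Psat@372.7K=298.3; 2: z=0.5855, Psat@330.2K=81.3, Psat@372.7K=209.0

Bubble-point temperature: ΣzᵢPᵢˢᵃᵗ(T) = P. Interpolate ln Pᵢˢᵃᵗ = aᵢ + bᵢ/T.
  T = 330.2 K: ΣzᵢPᵢˢᵃᵗ = 96.30 kPa
  T = 372.7 K: ΣzᵢPᵢˢᵃᵗ = 246.01 kPa
  T = 351.4 K: ΣzᵢPᵢˢᵃᵗ = 158.18 kPa
  T = 362.0 K: ΣzᵢPᵢˢᵃᵗ = 198.34 kPa
  T = 356.7 K: ΣzᵢPᵢˢᵃᵗ = 177.42 kPa
  T = 359.4 K: ΣzᵢPᵢˢᵃᵗ = 187.87 kPa
Interpolating between 356.7 K and 359.4 K gives T ≈ 358.6 K.

T = 358.6 K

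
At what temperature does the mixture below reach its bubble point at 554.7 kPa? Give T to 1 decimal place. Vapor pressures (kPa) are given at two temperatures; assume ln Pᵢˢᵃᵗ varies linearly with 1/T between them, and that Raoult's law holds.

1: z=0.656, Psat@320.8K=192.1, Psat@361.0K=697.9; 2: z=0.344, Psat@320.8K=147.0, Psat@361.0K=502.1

Bubble-point temperature: ΣzᵢPᵢˢᵃᵗ(T) = P. Interpolate ln Pᵢˢᵃᵗ = aᵢ + bᵢ/T.
  T = 320.8 K: ΣzᵢPᵢˢᵃᵗ = 176.59 kPa
  T = 361.0 K: ΣzᵢPᵢˢᵃᵗ = 630.54 kPa
  T = 340.9 K: ΣzᵢPᵢˢᵃᵗ = 346.41 kPa
  T = 350.9 K: ΣzᵢPᵢˢᵃᵗ = 470.68 kPa
  T = 355.9 K: ΣzᵢPᵢˢᵃᵗ = 545.12 kPa
  T = 358.4 K: ΣzᵢPᵢˢᵃᵗ = 585.74 kPa
Interpolating between 355.9 K and 358.4 K gives T ≈ 356.5 K.

T = 356.5 K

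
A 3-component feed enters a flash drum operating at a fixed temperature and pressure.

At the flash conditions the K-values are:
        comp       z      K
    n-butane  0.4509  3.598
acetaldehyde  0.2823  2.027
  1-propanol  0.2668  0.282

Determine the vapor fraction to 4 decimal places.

Let ψ = V/F and solve Σ zᵢ(Kᵢ−1)/(1+ψ(Kᵢ−1)) = 0.
Check two-phase: ΣzᵢKᵢ = 2.2698 > 1 and Σzᵢ/Kᵢ = 1.2107 > 1, so g(0) = 1.2698 > 0 and g(1) = -0.2107 < 0.
Newton–Raphson from ψ = 0.5:
  ψ = 0.5000: g = 0.40225, g' = -1.0405 → ψ = 0.8866
  ψ = 0.8866: g = -0.02071, g' = -1.4018 → ψ = 0.8718
  ψ = 0.8718: g = -0.00038, g' = -1.3515 → ψ = 0.8715
Converged at ψ = 0.8715.

ψ = 0.8715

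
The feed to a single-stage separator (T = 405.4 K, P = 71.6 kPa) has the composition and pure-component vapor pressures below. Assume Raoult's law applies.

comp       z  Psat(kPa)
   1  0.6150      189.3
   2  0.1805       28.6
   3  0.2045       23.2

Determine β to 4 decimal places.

β = 0.7230

Raoult's law: Kᵢ = Pᵢˢᵃᵗ/P = Pᵢˢᵃᵗ/71.6.
  K_1 = 189.3/71.6 = 2.643855, K_2 = 28.6/71.6 = 0.399441, K_3 = 23.2/71.6 = 0.324022
Newton–Raphson from β = 0.5:
  β = 0.5000: g = 0.19116, g' = -0.8468 → β = 0.7257
  β = 0.7257: g = -0.00251, g' = -0.9102 → β = 0.7230
Converged at β = 0.7230.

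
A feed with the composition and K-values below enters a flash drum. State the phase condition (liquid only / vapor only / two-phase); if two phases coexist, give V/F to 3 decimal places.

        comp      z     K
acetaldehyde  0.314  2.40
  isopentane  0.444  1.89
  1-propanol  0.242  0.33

ΣzᵢKᵢ = 1.673; Σzᵢ/Kᵢ = 1.099.
Both exceed 1, so a two-phase solution exists.
Rachford–Rice: g(ψ) = Σ zᵢ(Kᵢ−1)/(1+ψ(Kᵢ−1)) = 0.
Iterate (Newton) starting at ψ = 0.5:
  ψ = 0.500: g = 0.2882, g' = -0.627 → ψ = 0.960
  ψ = 0.960: g = -0.0534, g' = -1.067 → ψ = 0.910
  ψ = 0.910: g = -0.0034, g' = -0.939 → ψ = 0.906
Converged at ψ = 0.906.

two-phase, V/F = 0.906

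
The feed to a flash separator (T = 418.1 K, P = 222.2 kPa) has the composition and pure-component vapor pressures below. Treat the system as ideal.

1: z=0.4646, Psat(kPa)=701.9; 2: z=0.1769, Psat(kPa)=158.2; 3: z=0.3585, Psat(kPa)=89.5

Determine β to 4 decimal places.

Raoult's law: Kᵢ = Pᵢˢᵃᵗ/P = Pᵢˢᵃᵗ/222.2.
  K_1 = 701.9/222.2 = 3.158866, K_2 = 158.2/222.2 = 0.711971, K_3 = 89.5/222.2 = 0.402790
Rachford–Rice: g(β) = Σ zᵢ(Kᵢ−1)/(1+β(Kᵢ−1)) = 0.
g(0) = ΣzᵢKᵢ − 1 = 0.7380 and g(1) = 1 − Σzᵢ/Kᵢ = -0.2856, so a root lies in (0, 1).
Iterate (Newton) starting at β = 0.5:
  β = 0.5000: g = 0.11757, g' = -0.7807 → β = 0.6506
  β = 0.6506: g = 0.00428, g' = -0.7387 → β = 0.6564
Converged at β = 0.6564.

β = 0.6564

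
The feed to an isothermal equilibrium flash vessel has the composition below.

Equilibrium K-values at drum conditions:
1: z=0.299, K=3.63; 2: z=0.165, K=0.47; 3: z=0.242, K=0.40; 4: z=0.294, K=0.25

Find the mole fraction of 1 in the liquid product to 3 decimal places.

x_1 = 0.198

Material balance + equilibrium reduce to Σ zᵢ(Kᵢ−1)/(1+ψ(Kᵢ−1)) = 0.
Check two-phase: ΣzᵢKᵢ = 1.333 > 1 and Σzᵢ/Kᵢ = 2.214 > 1, so g(0) = 0.333 > 0 and g(1) = -1.214 < 0.
Newton iteration, ψ⁰ = 0.47:
  ψ = 0.470: g = -0.3076, g' = -1.059 → ψ = 0.180
  ψ = 0.180: g = 0.0198, g' = -1.341 → ψ = 0.194
  ψ = 0.194: g = 0.0003, g' = -1.301 → ψ = 0.195
Converged at ψ = 0.195.
Compositions from xᵢ = zᵢ/(1+ψ(Kᵢ−1)), yᵢ = Kᵢxᵢ:
  1: x = 0.198, y = 0.718
  2: x = 0.184, y = 0.086
  3: x = 0.274, y = 0.110
  4: x = 0.344, y = 0.086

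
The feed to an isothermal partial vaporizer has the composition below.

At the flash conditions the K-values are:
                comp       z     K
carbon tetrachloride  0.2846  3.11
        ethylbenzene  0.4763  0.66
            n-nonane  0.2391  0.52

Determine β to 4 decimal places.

β = 0.3928

Newton iteration, β⁰ = 0.5:
  β = 0.5000: g = -0.05390, g' = -0.4753 → β = 0.3866
  β = 0.3866: g = 0.00336, g' = -0.5404 → β = 0.3928
Converged at β = 0.3928.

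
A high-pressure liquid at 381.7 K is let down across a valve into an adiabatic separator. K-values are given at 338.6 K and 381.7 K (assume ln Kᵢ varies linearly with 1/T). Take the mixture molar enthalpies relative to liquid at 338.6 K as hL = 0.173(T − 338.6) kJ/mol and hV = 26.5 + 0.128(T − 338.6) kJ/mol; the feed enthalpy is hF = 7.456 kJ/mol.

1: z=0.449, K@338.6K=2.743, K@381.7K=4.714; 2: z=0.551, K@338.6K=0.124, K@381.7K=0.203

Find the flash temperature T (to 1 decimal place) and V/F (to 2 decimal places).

Adiabatic flash: solve Rachford–Rice at each trial T, then check hF = ψ·hV(T) + (1−ψ)·hL(T).
  T = 338.6 K: K = (2.743, 0.124), RR gives ψ = 0.196, H_out = 5.206 kJ/mol
  T = 381.7 K: K = (4.714, 0.203), RR gives ψ = 0.415, H_out = 17.649 kJ/mol
  T = 360.1 K: K = (3.652, 0.161), RR gives ψ = 0.327, H_out = 12.078 kJ/mol
  T = 349.4 K: K = (3.181, 0.142), RR gives ψ = 0.271, H_out = 8.909 kJ/mol
  T = 344.0 K: K = (2.957, 0.133), RR gives ψ = 0.236, H_out = 7.138 kJ/mol
  T = 346.7 K: K = (3.068, 0.137), RR gives ψ = 0.254, H_out = 8.041 kJ/mol
  T = 345.4 K: K = (3.015, 0.135), RR gives ψ = 0.246, H_out = 7.611 kJ/mol
Linear interpolation between T = 344.0 (H_out = 7.138) and T = 345.4 (H_out = 7.611) on hF = 7.456 gives T ≈ 344.9 K, at which ψ = 0.24.

T = 344.9 K, V/F = 0.24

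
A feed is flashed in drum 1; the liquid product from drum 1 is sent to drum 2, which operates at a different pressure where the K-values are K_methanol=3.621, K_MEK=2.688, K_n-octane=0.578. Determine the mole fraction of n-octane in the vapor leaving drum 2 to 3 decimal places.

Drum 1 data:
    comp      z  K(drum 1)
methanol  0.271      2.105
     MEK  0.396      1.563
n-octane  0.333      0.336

Drum 1:
Rachford–Rice: g(ψ₁) = Σ zᵢ(Kᵢ−1)/(1+ψ₁(Kᵢ−1)) = 0.
Feasibility: ΣzᵢKᵢ = 1.301, Σzᵢ/Kᵢ = 1.373 — both > 1, two phases present.
Iterate (Newton) starting at ψ₁ = 0.35:
  ψ₁ = 0.350: g = 0.1141, g' = -0.509 → ψ₁ = 0.574
  ψ₁ = 0.574: g = -0.0057, g' = -0.579 → ψ₁ = 0.564
Converged at ψ₁ = 0.564.
Drum-1 compositions:
  methanol: x = 0.167, y = 0.351
  MEK: x = 0.301, y = 0.470
  n-octane: x = 0.533, y = 0.179
Drum-2 feed = drum-1 liquid: z₂ = (0.1669, 0.3005, 0.5326).
Drum 2:
Let ψ₂ = V/F and solve Σ zᵢ(Kᵢ−1)/(1+ψ₂(Kᵢ−1)) = 0.
Check two-phase: ΣzᵢKᵢ = 1.720 > 1 and Σzᵢ/Kᵢ = 1.079 > 1, so g(0) = 0.720 > 0 and g(1) = -0.079 < 0.
Newton iteration, ψ₂⁰ = 0.31:
  ψ₂ = 0.310: g = 0.3158, g' = -0.844 → ψ₂ = 0.684
  ψ₂ = 0.684: g = 0.0760, g' = -0.519 → ψ₂ = 0.831
  ψ₂ = 0.831: g = 0.0028, g' = -0.487 → ψ₂ = 0.836
Converged at ψ₂ = 0.836.
  methanol: x = 0.052, y = 0.189
  MEK: x = 0.125, y = 0.335
  n-octane: x = 0.823, y = 0.476

y_n-octane (drum 2) = 0.476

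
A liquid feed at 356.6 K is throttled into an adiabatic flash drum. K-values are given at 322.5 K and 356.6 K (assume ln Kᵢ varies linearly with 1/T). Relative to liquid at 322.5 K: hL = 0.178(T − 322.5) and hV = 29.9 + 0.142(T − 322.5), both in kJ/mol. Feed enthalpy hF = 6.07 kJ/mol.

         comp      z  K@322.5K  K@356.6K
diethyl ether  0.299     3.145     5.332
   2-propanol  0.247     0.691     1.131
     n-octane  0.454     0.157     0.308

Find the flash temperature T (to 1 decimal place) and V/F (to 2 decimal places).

T = 327.2 K, V/F = 0.18

Adiabatic flash: solve Rachford–Rice at each trial T, then check hF = ψ·hV(T) + (1−ψ)·hL(T).
  T = 322.5 K: K = (3.145, 0.691, 0.157), RR gives ψ = 0.124, H_out = 3.704 kJ/mol
  T = 356.6 K: K = (5.332, 1.131, 0.308), RR gives ψ = 0.462, H_out = 19.323 kJ/mol
  T = 339.6 K: K = (4.153, 0.896, 0.224), RR gives ψ = 0.299, H_out = 11.796 kJ/mol
  T = 331.1 K: K = (3.630, 0.790, 0.189), RR gives ψ = 0.216, H_out = 7.932 kJ/mol
  T = 326.8 K: K = (3.382, 0.739, 0.172), RR gives ψ = 0.172, H_out = 5.874 kJ/mol
  T = 329.0 K: K = (3.507, 0.765, 0.180), RR gives ψ = 0.195, H_out = 6.939 kJ/mol
Linear interpolation between T = 326.8 (H_out = 5.874) and T = 329.0 (H_out = 6.939) on hF = 6.07 gives T ≈ 327.2 K, at which ψ = 0.18.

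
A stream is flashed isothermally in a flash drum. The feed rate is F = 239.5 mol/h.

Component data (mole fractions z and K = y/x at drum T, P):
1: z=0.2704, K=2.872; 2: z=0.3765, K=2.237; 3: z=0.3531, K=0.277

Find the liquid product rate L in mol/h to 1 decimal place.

L = 82.7 mol/h

Iterate (Newton) starting at β = 0.5:
  β = 0.5000: g = 0.14939, g' = -0.9255 → β = 0.6614
  β = 0.6614: g = -0.00694, g' = -1.0413 → β = 0.6548
  β = 0.6548: g = -0.00003, g' = -1.0327 → β = 0.6547
Converged at β = 0.6547.
Then V = β·F = 0.6547·239.5 = 156.8 mol/h and L = F − V = 82.7 mol/h.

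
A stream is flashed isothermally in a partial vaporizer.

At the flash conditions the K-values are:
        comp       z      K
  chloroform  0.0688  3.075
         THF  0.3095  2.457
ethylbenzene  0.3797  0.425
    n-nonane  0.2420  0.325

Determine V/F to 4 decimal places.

Newton–Raphson from V/F = 0.5:
  V/F = 0.5000: g = -0.22204, g' = -0.7898 → V/F = 0.2189
  V/F = 0.2189: g = -0.00133, g' = -0.8339 → V/F = 0.2173
Converged at V/F = 0.2173.

V/F = 0.2173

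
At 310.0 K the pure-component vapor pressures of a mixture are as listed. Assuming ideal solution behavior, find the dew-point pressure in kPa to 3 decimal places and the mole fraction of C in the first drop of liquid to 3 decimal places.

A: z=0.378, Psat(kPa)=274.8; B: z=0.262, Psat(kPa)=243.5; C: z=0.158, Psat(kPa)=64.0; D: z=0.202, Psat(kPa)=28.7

Pdew = 83.622 kPa, x_C = 0.206

At the dew point ψ → 1, so Σzᵢ/Kᵢ = 1 with Kᵢ = Pᵢˢᵃᵗ/P ⇒ 1/P = Σzᵢ/Pᵢˢᵃᵗ.
1/P = 0.378/274.8 + 0.262/243.5 + 0.158/64.0 + 0.202/28.7 = 0.011959 ⇒ P = 83.622 kPa
xᵢ = zᵢP/Pᵢˢᵃᵗ ⇒ x_C = 0.158·83.622/64.0 = 0.206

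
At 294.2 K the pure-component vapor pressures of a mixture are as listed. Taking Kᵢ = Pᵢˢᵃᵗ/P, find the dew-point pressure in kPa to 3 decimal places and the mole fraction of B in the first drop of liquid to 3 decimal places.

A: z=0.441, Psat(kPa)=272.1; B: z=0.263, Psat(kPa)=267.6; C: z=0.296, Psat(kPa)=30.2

Pdew = 80.614 kPa, x_B = 0.079

At the dew point ψ → 1, so Σzᵢ/Kᵢ = 1 with Kᵢ = Pᵢˢᵃᵗ/P ⇒ 1/P = Σzᵢ/Pᵢˢᵃᵗ.
1/P = 0.441/272.1 + 0.263/267.6 + 0.296/30.2 = 0.012405 ⇒ P = 80.614 kPa
xᵢ = zᵢP/Pᵢˢᵃᵗ ⇒ x_B = 0.263·80.614/267.6 = 0.079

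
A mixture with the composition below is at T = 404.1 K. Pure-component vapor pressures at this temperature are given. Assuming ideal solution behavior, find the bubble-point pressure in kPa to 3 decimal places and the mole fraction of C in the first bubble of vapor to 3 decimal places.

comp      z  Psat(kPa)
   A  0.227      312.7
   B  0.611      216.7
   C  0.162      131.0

At the bubble point ψ → 0, so ΣzᵢKᵢ = 1 with Kᵢ = Pᵢˢᵃᵗ/P ⇒ P = ΣzᵢPᵢˢᵃᵗ.
P = 0.227·312.7 + 0.611·216.7 + 0.162·131.0 = 224.609 kPa
yᵢ = zᵢPᵢˢᵃᵗ/P ⇒ y_C = 0.162·131.0/224.609 = 0.094

Pbub = 224.609 kPa, y_C = 0.094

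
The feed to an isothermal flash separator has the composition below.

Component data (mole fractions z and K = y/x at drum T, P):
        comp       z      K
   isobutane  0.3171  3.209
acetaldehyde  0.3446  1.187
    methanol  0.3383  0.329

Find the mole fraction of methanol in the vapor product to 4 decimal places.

Rachford–Rice: g(ψ) = Σ zᵢ(Kᵢ−1)/(1+ψ(Kᵢ−1)) = 0.
Check two-phase: ΣzᵢKᵢ = 1.5379 > 1 and Σzᵢ/Kᵢ = 1.4174 > 1, so g(0) = 0.5379 > 0 and g(1) = -0.4174 < 0.
Newton–Raphson from ψ = 0.39:
  ψ = 0.3900: g = 0.12890, g' = -0.7364 → ψ = 0.5650
  ψ = 0.5650: g = 0.00424, g' = -0.7111 → ψ = 0.5710
Converged at ψ = 0.5710.
Compositions from xᵢ = zᵢ/(1+ψ(Kᵢ−1)), yᵢ = Kᵢxᵢ:
  isobutane: x = 0.1402, y = 0.4500
  acetaldehyde: x = 0.3114, y = 0.3696
  methanol: x = 0.5484, y = 0.1804

y_methanol = 0.1804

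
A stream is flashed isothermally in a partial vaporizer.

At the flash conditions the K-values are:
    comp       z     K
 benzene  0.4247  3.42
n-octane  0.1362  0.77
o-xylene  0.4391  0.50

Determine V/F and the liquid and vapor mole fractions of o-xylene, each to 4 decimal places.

Material balance + equilibrium reduce to Σ zᵢ(Kᵢ−1)/(1+V/F(Kᵢ−1)) = 0.
Feasibility: ΣzᵢKᵢ = 1.7769, Σzᵢ/Kᵢ = 1.1793 — both > 1, two phases present.
Newton iteration, V/F⁰ = 0.5:
  V/F = 0.5000: g = 0.13693, g' = -0.7136 → V/F = 0.6919
  V/F = 0.6919: g = 0.01138, g' = -0.6146 → V/F = 0.7104
  V/F = 0.7104: g = 0.00004, g' = -0.6107 → V/F = 0.7105
Converged at V/F = 0.7105.
Compositions from xᵢ = zᵢ/(1+V/F(Kᵢ−1)), yᵢ = Kᵢxᵢ:
  benzene: x = 0.1562, y = 0.5341
  n-octane: x = 0.1628, y = 0.1254
  o-xylene: x = 0.6810, y = 0.3405

V/F = 0.7105, x_o-xylene = 0.6810, y_o-xylene = 0.3405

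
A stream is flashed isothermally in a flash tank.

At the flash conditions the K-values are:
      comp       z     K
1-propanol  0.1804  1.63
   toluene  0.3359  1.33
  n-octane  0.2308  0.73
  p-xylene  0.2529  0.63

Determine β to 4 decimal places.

Let β = V/F and solve Σ zᵢ(Kᵢ−1)/(1+β(Kᵢ−1)) = 0.
Feasibility: ΣzᵢKᵢ = 1.0686, Σzᵢ/Kᵢ = 1.0808 — both > 1, two phases present.
Newton–Raphson from β = 0.41:
  β = 0.4100: g = 0.00758, g' = -0.1430 → β = 0.4630
Converged at β = 0.4630.

β = 0.4630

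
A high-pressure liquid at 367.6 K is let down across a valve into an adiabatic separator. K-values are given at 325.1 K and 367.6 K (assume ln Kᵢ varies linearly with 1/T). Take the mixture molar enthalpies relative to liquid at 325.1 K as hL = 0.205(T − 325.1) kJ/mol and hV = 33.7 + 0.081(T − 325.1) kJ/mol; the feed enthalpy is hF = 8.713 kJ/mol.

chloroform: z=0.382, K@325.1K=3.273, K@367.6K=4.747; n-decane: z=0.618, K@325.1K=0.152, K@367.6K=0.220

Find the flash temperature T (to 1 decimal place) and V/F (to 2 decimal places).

T = 333.4 K, V/F = 0.21

Adiabatic flash: solve Rachford–Rice at each trial T, then check hF = ψ·hV(T) + (1−ψ)·hL(T).
  T = 325.1 K: K = (3.273, 0.152), RR gives ψ = 0.179, H_out = 6.018 kJ/mol
  T = 367.6 K: K = (4.747, 0.220), RR gives ψ = 0.325, H_out = 17.947 kJ/mol
  T = 346.4 K: K = (3.989, 0.185), RR gives ψ = 0.262, H_out = 12.502 kJ/mol
  T = 335.8 K: K = (3.626, 0.168), RR gives ψ = 0.224, H_out = 9.444 kJ/mol
  T = 330.5 K: K = (3.450, 0.160), RR gives ψ = 0.203, H_out = 7.798 kJ/mol
  T = 333.1 K: K = (3.536, 0.164), RR gives ψ = 0.213, H_out = 8.617 kJ/mol
  T = 334.5 K: K = (3.583, 0.166), RR gives ψ = 0.219, H_out = 9.049 kJ/mol
Linear interpolation between T = 333.1 (H_out = 8.617) and T = 334.5 (H_out = 9.049) on hF = 8.713 gives T ≈ 333.4 K, at which ψ = 0.21.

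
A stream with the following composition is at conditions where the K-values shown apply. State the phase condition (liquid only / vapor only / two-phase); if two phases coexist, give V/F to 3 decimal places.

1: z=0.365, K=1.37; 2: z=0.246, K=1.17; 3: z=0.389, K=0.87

vapor only

ΣzᵢKᵢ = 1.126; Σzᵢ/Kᵢ = 0.924.
Since Σzᵢ/Kᵢ < 1 the mixture is above its dew point — single vapor phase.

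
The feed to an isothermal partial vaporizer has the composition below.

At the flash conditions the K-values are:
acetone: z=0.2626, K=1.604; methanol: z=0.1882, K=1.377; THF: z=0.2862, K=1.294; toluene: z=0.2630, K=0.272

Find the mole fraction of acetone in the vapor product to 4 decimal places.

y_acetone = 0.3416

Material balance + equilibrium reduce to Σ zᵢ(Kᵢ−1)/(1+V/F(Kᵢ−1)) = 0.
Check two-phase: ΣzᵢKᵢ = 1.1222 > 1 and Σzᵢ/Kᵢ = 1.4885 > 1, so g(0) = 0.1222 > 0 and g(1) = -0.4885 < 0.
Iterate (Newton) starting at V/F = 0.5:
  V/F = 0.5000: g = -0.04617, g' = -0.4388 → V/F = 0.3948
  V/F = 0.3948: g = -0.00347, g' = -0.3771 → V/F = 0.3856
Converged at V/F = 0.3856.
Compositions from xᵢ = zᵢ/(1+V/F(Kᵢ−1)), yᵢ = Kᵢxᵢ:
  acetone: x = 0.2130, y = 0.3416
  methanol: x = 0.1643, y = 0.2263
  THF: x = 0.2571, y = 0.3326
  toluene: x = 0.3656, y = 0.0994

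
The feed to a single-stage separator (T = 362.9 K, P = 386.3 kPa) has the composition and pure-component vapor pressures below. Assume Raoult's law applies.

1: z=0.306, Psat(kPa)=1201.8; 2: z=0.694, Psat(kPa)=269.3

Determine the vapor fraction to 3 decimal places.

ψ = 0.682

Raoult's law: Kᵢ = Pᵢˢᵃᵗ/P = Pᵢˢᵃᵗ/386.3.
  K_1 = 1201.8/386.3 = 3.11105, K_2 = 269.3/386.3 = 0.69713
Binary case is linear: z₁(K₁−1)(1+ψ(K₂−1)) + z₂(K₂−1)(1+ψ(K₁−1)) = 0
⇒ ψ = [z₁(K₁−1)+z₂(K₂−1)] / [−(K₁−1)(K₂−1)] = 0.4358/0.6394 = 0.682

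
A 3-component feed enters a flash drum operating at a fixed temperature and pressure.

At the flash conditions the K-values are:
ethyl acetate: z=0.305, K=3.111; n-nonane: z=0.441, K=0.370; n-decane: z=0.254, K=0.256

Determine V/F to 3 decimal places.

V/F = 0.125

Material balance + equilibrium reduce to Σ zᵢ(Kᵢ−1)/(1+V/F(Kᵢ−1)) = 0.
g(0) = ΣzᵢKᵢ − 1 = 0.177 and g(1) = 1 − Σzᵢ/Kᵢ = -1.282, so a root lies in (0, 1).
Newton iteration, V/F⁰ = 0.51:
  V/F = 0.510: g = -0.4038, g' = -1.060 → V/F = 0.129
  V/F = 0.129: g = -0.0055, g' = -1.219 → V/F = 0.125
Converged at V/F = 0.125.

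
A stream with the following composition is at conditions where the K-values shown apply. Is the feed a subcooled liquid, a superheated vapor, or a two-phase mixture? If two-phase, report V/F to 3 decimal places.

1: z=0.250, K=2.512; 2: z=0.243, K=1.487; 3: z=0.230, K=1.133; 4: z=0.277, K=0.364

ΣzᵢKᵢ = 1.351; Σzᵢ/Kᵢ = 1.227.
Both exceed 1, so a two-phase solution exists.
Material balance + equilibrium reduce to Σ zᵢ(Kᵢ−1)/(1+ψ(Kᵢ−1)) = 0.
Newton–Raphson from ψ = 0.67:
  ψ = 0.670: g = -0.0019, g' = -0.517 → ψ = 0.666
Converged at ψ = 0.666.

two-phase, V/F = 0.666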